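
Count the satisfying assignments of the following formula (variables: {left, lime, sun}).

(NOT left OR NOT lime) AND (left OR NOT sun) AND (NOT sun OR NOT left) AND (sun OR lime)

There are 2^3 = 8 truth assignments over (left, lime, sun).
Split on left. With left = true, the clauses containing left are satisfied and NOT left drops from the rest; 0 of the 2^2 = 4 assignments to the other variables satisfy what remains.
With left = false, by the same count on the reduced clause set, 1 assignment works.
Total: 0 + 1 = 1.

1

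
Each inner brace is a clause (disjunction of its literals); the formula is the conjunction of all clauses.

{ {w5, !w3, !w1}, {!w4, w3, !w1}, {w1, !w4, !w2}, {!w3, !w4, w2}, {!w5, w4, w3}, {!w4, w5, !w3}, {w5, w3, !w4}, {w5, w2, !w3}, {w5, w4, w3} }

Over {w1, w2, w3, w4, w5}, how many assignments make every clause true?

There are 2^5 = 32 truth assignments over (w1, w2, w3, w4, w5).
Split on w5. With w5 = true, the clauses containing w5 are satisfied and !w5 drops from the rest; 6 of the 2^4 = 16 assignments to the other variables satisfy what remains.
With w5 = false, by the same count on the reduced clause set, 1 assignment works.
(One model: w1=F, w2=F, w3=F, w4=T, w5=T.)
Total: 6 + 1 = 7.

7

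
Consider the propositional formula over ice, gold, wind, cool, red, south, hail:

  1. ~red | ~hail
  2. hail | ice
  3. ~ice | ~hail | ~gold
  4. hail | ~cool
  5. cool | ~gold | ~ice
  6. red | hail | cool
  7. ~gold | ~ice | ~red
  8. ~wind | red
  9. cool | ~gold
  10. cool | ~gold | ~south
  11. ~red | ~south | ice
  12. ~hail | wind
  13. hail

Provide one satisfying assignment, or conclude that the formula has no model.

(hail) alone gives hail = 1.
(~red) alone gives red = 0.
(~wind) alone gives wind = 0.
That conflicts with the unit clause (wind).

UNSATISFIABLE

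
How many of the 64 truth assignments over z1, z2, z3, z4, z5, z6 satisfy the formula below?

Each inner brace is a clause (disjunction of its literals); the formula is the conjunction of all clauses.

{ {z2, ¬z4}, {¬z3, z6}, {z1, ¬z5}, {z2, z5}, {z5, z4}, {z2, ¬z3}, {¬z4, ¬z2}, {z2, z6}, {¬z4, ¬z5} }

4

There are 2^6 = 64 truth assignments over (z1, z2, z3, z4, z5, z6).
Split on z1. With z1 = True, the clauses containing z1 are satisfied and ¬z1 drops from the rest; 4 of the 2^5 = 32 assignments to the other variables satisfy what remains.
With z1 = False, by the same count on the reduced clause set, 0 assignments work.
(One model: z1=T, z2=F, z3=F, z4=F, z5=T, z6=T.)
Total: 4 + 0 = 4.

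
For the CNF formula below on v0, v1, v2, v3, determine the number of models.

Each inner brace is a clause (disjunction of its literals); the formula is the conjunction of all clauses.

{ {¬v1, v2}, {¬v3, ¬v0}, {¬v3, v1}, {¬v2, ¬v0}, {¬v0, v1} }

4

There are 2^4 = 16 truth assignments over (v0, v1, v2, v3).
Check each against the 5 clauses (columns in the order v0, v1, v2, v3):
  F F F F  ✓ satisfies all
  F F F T  ✗ fails (¬v3 ∨ v1)
  F F T F  ✓ satisfies all
  F F T T  ✗ fails (¬v3 ∨ v1)
  F T F F  ✗ fails (¬v1 ∨ v2)
  F T F T  ✗ fails (¬v1 ∨ v2)
  F T T F  ✓ satisfies all
  F T T T  ✓ satisfies all
  T F F F  ✗ fails (¬v0 ∨ v1)
  T F F T  ✗ fails (¬v3 ∨ ¬v0)
  T F T F  ✗ fails (¬v2 ∨ ¬v0)
  T F T T  ✗ fails (¬v3 ∨ ¬v0)
  T T F F  ✗ fails (¬v1 ∨ v2)
  T T F T  ✗ fails (¬v1 ∨ v2)
  T T T F  ✗ fails (¬v2 ∨ ¬v0)
  T T T T  ✗ fails (¬v3 ∨ ¬v0)
4 of the 16 rows are models.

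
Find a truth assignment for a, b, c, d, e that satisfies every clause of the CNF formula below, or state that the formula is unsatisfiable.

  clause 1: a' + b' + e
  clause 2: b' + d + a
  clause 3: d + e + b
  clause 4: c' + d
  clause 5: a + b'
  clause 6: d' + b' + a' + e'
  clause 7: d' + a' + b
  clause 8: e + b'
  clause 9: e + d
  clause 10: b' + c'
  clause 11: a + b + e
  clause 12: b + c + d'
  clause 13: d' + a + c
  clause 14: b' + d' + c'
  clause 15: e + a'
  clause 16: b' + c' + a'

a ↦ 1; b ↦ 0; c ↦ 0; d ↦ 0; e ↦ 1

Try c = 0.
Try a = 1.
From the singleton clause (e), e = 1.
Try d = 0.
All clauses hold; b can take either value.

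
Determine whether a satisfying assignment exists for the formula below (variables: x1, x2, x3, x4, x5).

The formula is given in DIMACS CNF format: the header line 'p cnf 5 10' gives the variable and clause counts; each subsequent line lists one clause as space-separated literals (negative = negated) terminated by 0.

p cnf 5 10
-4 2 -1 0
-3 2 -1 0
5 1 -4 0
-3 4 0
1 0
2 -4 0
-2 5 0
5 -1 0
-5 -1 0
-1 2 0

(x1) alone gives x1 = True.
(x5) alone gives x5 = True.
That conflicts with the unit clause (¬x5).
No assignment satisfies every clause.

No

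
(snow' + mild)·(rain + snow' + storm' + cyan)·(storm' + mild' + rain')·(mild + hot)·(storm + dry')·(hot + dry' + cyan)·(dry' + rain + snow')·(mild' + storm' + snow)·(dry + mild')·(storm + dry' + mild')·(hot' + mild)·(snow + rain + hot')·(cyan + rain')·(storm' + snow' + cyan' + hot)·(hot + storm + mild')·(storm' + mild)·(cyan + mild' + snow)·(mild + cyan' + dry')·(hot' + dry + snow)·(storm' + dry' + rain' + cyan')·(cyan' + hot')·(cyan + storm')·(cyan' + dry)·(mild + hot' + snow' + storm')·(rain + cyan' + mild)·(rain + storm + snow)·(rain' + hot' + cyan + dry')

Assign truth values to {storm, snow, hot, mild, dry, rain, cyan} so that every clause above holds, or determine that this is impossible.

UNSATISFIABLE

Branch on snow: set snow = 0.
Branch on mild: set mild = 1.
Unit clause (storm') forces storm = 0.
Unit clause (dry') forces dry = 0.
But (dry) is also a unit clause — contradiction.
So mild must be the other value — set mild = 0.
Unit clause (hot) forces hot = 1.
But (hot') is also a unit clause — contradiction.
Neither mild = 1 nor mild = 0 works.
So snow must be the other value — set snow = 1.
Unit clause (mild) forces mild = 1.
Unit clause (dry) forces dry = 1.
Unit clause (storm) forces storm = 1.
Unit clause (rain') forces rain = 0.
But (rain) is also a unit clause — contradiction.
Neither snow = 1 nor snow = 0 works.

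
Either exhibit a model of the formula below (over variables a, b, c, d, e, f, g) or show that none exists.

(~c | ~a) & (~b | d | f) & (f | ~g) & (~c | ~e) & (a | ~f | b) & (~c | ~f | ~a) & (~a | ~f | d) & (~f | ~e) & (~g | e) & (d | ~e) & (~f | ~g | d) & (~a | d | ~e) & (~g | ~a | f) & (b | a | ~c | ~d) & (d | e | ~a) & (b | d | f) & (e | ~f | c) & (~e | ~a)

Branch on c: set c = 0.
Branch on f: set f = 0.
The clause (~g) is unit, so g = 0.
Branch on b: set b = 0.
The clause (d) is unit, so d = 1.
Branch on e: set e = 1.
The clause (~a) is unit, so a = 0.
All clauses are satisfied.

a=0,  b=0,  c=0,  d=1,  e=1,  f=0,  g=0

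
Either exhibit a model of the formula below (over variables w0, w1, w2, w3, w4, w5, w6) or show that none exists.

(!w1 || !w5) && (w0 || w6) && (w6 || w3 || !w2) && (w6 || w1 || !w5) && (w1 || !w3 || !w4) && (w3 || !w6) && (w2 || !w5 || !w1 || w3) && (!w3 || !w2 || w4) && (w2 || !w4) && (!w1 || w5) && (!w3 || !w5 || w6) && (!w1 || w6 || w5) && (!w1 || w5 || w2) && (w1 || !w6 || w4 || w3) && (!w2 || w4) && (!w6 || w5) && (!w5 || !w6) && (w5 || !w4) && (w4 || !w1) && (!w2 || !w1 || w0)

w0 ↦ true; w1 ↦ false; w2 ↦ false; w3 ↦ false; w4 ↦ false; w5 ↦ false; w6 ↦ false

Branch on w1: set w1 = false.
Branch on w0: set w0 = true.
Branch on w6: set w6 = false.
(!w5) alone gives w5 = false.
(!w4) alone gives w4 = false.
(!w2) alone gives w2 = false.
No clause remains; w3 is free.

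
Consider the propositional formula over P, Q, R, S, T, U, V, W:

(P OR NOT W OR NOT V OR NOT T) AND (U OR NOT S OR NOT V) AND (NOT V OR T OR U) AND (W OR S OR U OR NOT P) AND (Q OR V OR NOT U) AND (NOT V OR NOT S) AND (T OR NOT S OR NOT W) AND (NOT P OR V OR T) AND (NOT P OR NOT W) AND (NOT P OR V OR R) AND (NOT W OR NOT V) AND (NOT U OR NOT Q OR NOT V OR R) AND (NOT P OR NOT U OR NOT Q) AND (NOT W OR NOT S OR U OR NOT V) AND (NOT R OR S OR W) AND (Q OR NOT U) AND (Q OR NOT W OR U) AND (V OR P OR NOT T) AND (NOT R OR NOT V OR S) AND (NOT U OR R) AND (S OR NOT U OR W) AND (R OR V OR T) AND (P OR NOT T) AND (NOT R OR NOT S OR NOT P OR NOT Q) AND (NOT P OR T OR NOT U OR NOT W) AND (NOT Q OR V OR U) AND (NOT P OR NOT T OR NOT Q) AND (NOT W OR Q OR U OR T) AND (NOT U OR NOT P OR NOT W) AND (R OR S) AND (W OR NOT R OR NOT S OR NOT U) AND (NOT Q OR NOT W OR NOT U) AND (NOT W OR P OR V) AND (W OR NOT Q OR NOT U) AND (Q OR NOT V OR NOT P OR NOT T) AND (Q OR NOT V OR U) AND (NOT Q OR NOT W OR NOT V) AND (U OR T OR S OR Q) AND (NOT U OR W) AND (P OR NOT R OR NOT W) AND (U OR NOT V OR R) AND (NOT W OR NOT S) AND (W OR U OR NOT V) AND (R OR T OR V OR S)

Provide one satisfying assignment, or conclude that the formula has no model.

Case V = false:
Case Q = false:
Unit clause (NOT U) forces U = false.
Unit clause (NOT W) forces W = false.
Case S = true:
Case P = false:
Unit clause (NOT T) forces T = false.
Unit clause (R) forces R = true.
All clauses are satisfied.

P ↦ false,  Q ↦ false,  R ↦ true,  S ↦ true,  T ↦ false,  U ↦ false,  V ↦ false,  W ↦ false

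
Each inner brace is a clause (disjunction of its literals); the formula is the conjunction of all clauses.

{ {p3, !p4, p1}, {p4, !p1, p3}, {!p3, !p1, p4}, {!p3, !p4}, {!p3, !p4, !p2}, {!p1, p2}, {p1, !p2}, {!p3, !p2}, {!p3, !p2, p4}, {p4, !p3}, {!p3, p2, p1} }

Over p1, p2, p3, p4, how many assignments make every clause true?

2

There are 2^4 = 16 truth assignments over (p1, p2, p3, p4).
Check each against the 11 clauses (columns in the order p1, p2, p3, p4):
  F F F F  ✓ satisfies all
  F F F T  ✗ fails (p3 || !p4 || p1)
  F F T F  ✗ fails (p4 || !p3)
  F F T T  ✗ fails (!p3 || !p4)
  F T F F  ✗ fails (p1 || !p2)
  F T F T  ✗ fails (p3 || !p4 || p1)
  F T T F  ✗ fails (p1 || !p2)
  F T T T  ✗ fails (!p3 || !p4)
  T F F F  ✗ fails (p4 || !p1 || p3)
  T F F T  ✗ fails (!p1 || p2)
  T F T F  ✗ fails (!p3 || !p1 || p4)
  T F T T  ✗ fails (!p3 || !p4)
  T T F F  ✗ fails (p4 || !p1 || p3)
  T T F T  ✓ satisfies all
  T T T F  ✗ fails (!p3 || !p1 || p4)
  T T T T  ✗ fails (!p3 || !p4)
2 of the 16 rows are models.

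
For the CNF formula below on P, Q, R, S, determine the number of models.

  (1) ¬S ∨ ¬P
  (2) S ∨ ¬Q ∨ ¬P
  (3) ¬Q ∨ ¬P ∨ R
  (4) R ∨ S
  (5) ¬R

There are 2^4 = 16 truth assignments over (P, Q, R, S).
Check each against the 5 clauses (columns in the order P, Q, R, S):
  F F F F  ✗ fails (R ∨ S)
  F F F T  ✓ satisfies all
  F F T F  ✗ fails (¬R)
  F F T T  ✗ fails (¬R)
  F T F F  ✗ fails (R ∨ S)
  F T F T  ✓ satisfies all
  F T T F  ✗ fails (¬R)
  F T T T  ✗ fails (¬R)
  T F F F  ✗ fails (R ∨ S)
  T F F T  ✗ fails (¬S ∨ ¬P)
  T F T F  ✗ fails (¬R)
  T F T T  ✗ fails (¬S ∨ ¬P)
  T T F F  ✗ fails (S ∨ ¬Q ∨ ¬P)
  T T F T  ✗ fails (¬S ∨ ¬P)
  T T T F  ✗ fails (S ∨ ¬Q ∨ ¬P)
  T T T T  ✗ fails (¬S ∨ ¬P)
2 of the 16 rows are models.

2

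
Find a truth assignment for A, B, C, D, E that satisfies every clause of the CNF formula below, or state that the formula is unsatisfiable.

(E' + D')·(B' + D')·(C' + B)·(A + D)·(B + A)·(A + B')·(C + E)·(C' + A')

A ↦ 1; B ↦ 0; C ↦ 0; D ↦ 0; E ↦ 1

Suppose E = 1.
Unit clause (D') forces D = 0.
Unit clause (A) forces A = 1.
Unit clause (C') forces C = 0.
Every clause is now satisfied; B is unconstrained.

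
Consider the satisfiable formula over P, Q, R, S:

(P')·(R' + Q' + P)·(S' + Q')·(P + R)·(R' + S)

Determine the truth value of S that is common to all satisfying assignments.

True

Suppose S = 0.
From the singleton clause (P'), P = 0.
From the singleton clause (R), R = 1.
Now (R') is unsatisfied and unit — conflict.
So every satisfying assignment has S = True.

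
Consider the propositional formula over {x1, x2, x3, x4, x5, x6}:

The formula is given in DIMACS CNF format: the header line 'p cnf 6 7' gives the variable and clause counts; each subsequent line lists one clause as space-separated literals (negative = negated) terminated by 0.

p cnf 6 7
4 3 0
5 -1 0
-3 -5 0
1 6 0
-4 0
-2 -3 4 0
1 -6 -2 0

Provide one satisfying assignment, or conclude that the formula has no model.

x1: False,  x2: False,  x3: True,  x4: False,  x5: False,  x6: True

(¬x4) alone gives x4 = False.
(x3) alone gives x3 = True.
(¬x5) alone gives x5 = False.
(¬x1) alone gives x1 = False.
(x6) alone gives x6 = True.
(¬x2) alone gives x2 = False.
This assignment satisfies each clause.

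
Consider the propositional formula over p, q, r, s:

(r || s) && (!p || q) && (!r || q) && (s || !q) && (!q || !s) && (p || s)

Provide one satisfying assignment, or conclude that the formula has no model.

p ↦ false,  q ↦ false,  r ↦ false,  s ↦ true

Case r = false:
The clause (s) is unit, so s = true.
The clause (!q) is unit, so q = false.
The clause (!p) is unit, so p = false.
This assignment satisfies each clause.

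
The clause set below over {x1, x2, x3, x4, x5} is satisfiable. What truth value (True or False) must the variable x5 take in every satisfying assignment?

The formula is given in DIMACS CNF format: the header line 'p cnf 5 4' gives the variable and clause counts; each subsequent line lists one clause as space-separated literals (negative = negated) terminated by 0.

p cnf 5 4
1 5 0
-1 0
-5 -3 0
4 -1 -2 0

True

Suppose x5 = False.
From the singleton clause (x1), x1 = True.
Now (¬x1) is unsatisfied and unit — conflict.
So every satisfying assignment has x5 = True.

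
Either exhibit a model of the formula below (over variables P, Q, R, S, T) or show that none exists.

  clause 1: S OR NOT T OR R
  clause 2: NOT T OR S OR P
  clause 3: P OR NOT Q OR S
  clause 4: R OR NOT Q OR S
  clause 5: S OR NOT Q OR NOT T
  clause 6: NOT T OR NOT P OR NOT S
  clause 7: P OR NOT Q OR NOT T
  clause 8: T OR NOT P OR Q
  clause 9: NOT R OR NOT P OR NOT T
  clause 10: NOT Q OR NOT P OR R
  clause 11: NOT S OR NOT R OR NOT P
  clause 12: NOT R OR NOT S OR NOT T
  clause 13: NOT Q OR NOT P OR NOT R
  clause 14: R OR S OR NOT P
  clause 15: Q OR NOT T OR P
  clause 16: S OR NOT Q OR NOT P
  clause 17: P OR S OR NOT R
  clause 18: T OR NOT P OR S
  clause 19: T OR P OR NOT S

Case S = false:
Case T = false:
(NOT P) alone gives P = false.
(NOT Q) alone gives Q = false.
(NOT R) alone gives R = false.
All clauses are satisfied.

P=false; Q=false; R=false; S=false; T=false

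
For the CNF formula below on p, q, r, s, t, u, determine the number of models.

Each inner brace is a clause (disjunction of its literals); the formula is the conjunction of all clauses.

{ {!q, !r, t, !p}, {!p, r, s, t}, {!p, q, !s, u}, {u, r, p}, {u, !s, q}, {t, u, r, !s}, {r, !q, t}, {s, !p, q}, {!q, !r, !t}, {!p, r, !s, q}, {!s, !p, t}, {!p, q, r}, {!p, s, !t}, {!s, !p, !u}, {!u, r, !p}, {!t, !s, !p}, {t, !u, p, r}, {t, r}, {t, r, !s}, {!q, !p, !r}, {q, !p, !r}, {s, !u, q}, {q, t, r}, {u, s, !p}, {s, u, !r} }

There are 2^6 = 64 truth assignments over (p, q, r, s, t, u).
Split on r. With r = true, the clauses containing r are satisfied and !r drops from the rest; 5 of the 2^5 = 32 assignments to the other variables satisfy what remains.
With r = false, by the same count on the reduced clause set, 3 assignments work.
Total: 5 + 3 = 8.

8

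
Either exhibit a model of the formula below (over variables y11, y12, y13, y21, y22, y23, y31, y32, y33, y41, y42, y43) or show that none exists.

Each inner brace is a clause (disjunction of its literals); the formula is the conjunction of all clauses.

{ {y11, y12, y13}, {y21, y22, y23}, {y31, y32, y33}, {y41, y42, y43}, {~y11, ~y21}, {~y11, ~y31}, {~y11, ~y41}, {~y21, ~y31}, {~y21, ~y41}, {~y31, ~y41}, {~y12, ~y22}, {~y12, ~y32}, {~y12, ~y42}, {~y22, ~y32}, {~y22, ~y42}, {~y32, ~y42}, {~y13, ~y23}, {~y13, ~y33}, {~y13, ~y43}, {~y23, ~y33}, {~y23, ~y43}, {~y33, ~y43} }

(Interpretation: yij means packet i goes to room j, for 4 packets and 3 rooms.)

Try y11 = 0.
Try y12 = 1.
(~y22) alone gives y22 = 0.
(~y32) alone gives y32 = 0.
(~y42) alone gives y42 = 0.
Try y21 = 1.
(~y31) alone gives y31 = 0.
(y33) alone gives y33 = 1.
(~y41) alone gives y41 = 0.
(y43) alone gives y43 = 1.
That conflicts with the unit clause (~y43).
So y21 must be the other value — set y21 = 0.
(y23) alone gives y23 = 1.
(~y13) alone gives y13 = 0.
(~y33) alone gives y33 = 0.
(y31) alone gives y31 = 1.
(~y41) alone gives y41 = 0.
(y43) alone gives y43 = 1.
That conflicts with the unit clause (~y43).
Either choice for y21 ends in contradiction.
So y12 must be the other value — set y12 = 0.
(y13) alone gives y13 = 1.
(~y23) alone gives y23 = 0.
(~y33) alone gives y33 = 0.
(~y43) alone gives y43 = 0.
Try y21 = 1.
(~y31) alone gives y31 = 0.
(y32) alone gives y32 = 1.
(~y41) alone gives y41 = 0.
(y42) alone gives y42 = 1.
That conflicts with the unit clause (~y42).
So y21 must be the other value — set y21 = 0.
(y22) alone gives y22 = 1.
(~y32) alone gives y32 = 0.
(y31) alone gives y31 = 1.
(~y41) alone gives y41 = 0.
(y42) alone gives y42 = 1.
That conflicts with the unit clause (~y42).
Either choice for y21 ends in contradiction.
Either choice for y12 ends in contradiction.
So y11 must be the other value — set y11 = 1.
(~y21) alone gives y21 = 0.
(~y31) alone gives y31 = 0.
(~y41) alone gives y41 = 0.
Try y22 = 1.
(~y12) alone gives y12 = 0.
(~y32) alone gives y32 = 0.
(y33) alone gives y33 = 1.
(~y42) alone gives y42 = 0.
(y43) alone gives y43 = 1.
That conflicts with the unit clause (~y43).
So y22 must be the other value — set y22 = 0.
(y23) alone gives y23 = 1.
(~y13) alone gives y13 = 0.
(~y33) alone gives y33 = 0.
(y32) alone gives y32 = 1.
(~y12) alone gives y12 = 0.
(~y42) alone gives y42 = 0.
(y43) alone gives y43 = 1.
That conflicts with the unit clause (~y43).
Either choice for y22 ends in contradiction.
Either choice for y11 ends in contradiction.

UNSATISFIABLE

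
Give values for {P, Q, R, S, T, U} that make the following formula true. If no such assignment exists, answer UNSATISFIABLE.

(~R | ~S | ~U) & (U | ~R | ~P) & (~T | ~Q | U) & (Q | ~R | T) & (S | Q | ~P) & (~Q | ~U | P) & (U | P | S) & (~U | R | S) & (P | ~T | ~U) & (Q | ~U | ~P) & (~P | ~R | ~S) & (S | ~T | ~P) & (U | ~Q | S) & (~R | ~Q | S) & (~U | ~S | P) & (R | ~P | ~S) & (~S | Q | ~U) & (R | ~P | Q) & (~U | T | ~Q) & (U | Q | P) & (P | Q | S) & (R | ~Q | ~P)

P: 0,  Q: 1,  R: 0,  S: 1,  T: 0,  U: 0

Branch on R: set R = 0.
Branch on U: set U = 0.
Branch on T: set T = 0.
Branch on P: set P = 0.
From the singleton clause (S), S = 1.
From the singleton clause (Q), Q = 1.
Every clause now holds.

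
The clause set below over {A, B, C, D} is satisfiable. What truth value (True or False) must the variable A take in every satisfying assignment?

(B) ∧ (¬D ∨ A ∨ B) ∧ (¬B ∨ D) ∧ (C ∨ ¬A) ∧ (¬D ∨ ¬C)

Suppose A = True.
From the singleton clause (B), B = True.
From the singleton clause (D), D = True.
From the singleton clause (C), C = True.
Now (¬C) is unsatisfied and unit — conflict.
So every satisfying assignment has A = False.

False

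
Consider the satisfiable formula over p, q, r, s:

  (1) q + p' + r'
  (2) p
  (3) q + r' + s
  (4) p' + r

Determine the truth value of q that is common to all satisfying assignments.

Suppose q = 0.
(p) alone gives p = 1.
(r') alone gives r = 0.
Now (r) is unsatisfied and unit — conflict.
So every satisfying assignment has q = True.

True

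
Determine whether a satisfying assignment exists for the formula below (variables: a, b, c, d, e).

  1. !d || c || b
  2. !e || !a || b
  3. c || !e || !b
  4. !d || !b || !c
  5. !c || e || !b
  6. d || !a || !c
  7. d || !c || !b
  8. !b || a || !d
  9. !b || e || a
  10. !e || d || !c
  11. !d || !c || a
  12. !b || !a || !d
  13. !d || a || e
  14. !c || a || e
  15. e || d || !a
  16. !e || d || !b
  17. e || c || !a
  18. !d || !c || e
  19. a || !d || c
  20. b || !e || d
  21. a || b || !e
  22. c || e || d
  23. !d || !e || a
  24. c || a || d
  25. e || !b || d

Case d = false:
Case a = false:
Unit clause (c) forces c = true.
Unit clause (!b) forces b = false.
Unit clause (!e) forces e = false.
But (e) is also a unit clause — contradiction.
Backtrack on a: now try a = true.
Unit clause (!c) forces c = false.
Unit clause (e) forces e = true.
Unit clause (b) forces b = true.
But (!b) is also a unit clause — contradiction.
Both values of a lead to a conflict.
Backtrack on d: now try d = true.
Case c = true:
Unit clause (!b) forces b = false.
Unit clause (a) forces a = true.
Unit clause (!e) forces e = false.
But (e) is also a unit clause — contradiction.
Backtrack on c: now try c = false.
Unit clause (b) forces b = true.
Unit clause (!e) forces e = false.
Unit clause (a) forces a = true.
But (!a) is also a unit clause — contradiction.
Both values of c lead to a conflict.
Both values of d lead to a conflict.
No assignment satisfies every clause.

Unsatisfiable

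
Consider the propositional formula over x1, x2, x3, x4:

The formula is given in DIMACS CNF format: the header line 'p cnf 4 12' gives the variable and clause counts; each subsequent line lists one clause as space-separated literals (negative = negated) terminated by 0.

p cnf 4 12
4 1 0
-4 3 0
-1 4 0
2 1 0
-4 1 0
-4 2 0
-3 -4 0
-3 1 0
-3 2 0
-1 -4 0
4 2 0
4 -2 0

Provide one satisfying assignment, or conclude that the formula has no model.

UNSATISFIABLE

Branch on x4: set x4 = True.
The clause (x3) is unit, so x3 = True.
That conflicts with the unit clause (¬x3).
That branch fails; take x4 = False instead.
The clause (x1) is unit, so x1 = True.
That conflicts with the unit clause (¬x1).
Neither x4 = True nor x4 = False works.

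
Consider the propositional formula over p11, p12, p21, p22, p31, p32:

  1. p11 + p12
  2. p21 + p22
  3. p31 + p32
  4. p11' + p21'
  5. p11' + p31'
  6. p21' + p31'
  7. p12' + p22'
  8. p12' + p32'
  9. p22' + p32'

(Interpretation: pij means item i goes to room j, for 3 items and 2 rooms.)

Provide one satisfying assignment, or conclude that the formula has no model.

Branch on p11: set p11 = 1.
Unit clause (p21') forces p21 = 0.
Unit clause (p22) forces p22 = 1.
Unit clause (p31') forces p31 = 0.
Unit clause (p32) forces p32 = 1.
Now (p32') is unsatisfied and unit — conflict.
Undo p11 and try p11 = 0.
Unit clause (p12) forces p12 = 1.
Unit clause (p22') forces p22 = 0.
Unit clause (p21) forces p21 = 1.
Unit clause (p31') forces p31 = 0.
Unit clause (p32) forces p32 = 1.
Now (p32') is unsatisfied and unit — conflict.
Both values of p11 lead to a conflict.

UNSATISFIABLE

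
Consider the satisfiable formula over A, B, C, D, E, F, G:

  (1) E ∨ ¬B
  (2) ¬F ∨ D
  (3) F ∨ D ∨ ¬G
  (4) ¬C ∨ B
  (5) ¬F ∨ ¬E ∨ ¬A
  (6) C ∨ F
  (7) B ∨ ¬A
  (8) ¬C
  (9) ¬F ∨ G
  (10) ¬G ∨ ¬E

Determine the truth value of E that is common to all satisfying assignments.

False

Suppose E = True.
Unit clause (¬C) forces C = False.
Unit clause (F) forces F = True.
Unit clause (D) forces D = True.
Unit clause (¬A) forces A = False.
Unit clause (G) forces G = True.
Now (¬G) is unsatisfied and unit — conflict.
So every satisfying assignment has E = False.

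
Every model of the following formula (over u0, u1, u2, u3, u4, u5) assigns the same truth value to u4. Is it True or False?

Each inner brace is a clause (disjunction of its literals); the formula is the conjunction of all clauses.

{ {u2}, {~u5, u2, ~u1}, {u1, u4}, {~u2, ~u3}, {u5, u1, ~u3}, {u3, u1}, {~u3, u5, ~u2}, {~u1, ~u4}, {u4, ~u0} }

False

Suppose u4 = 1.
Unit clause (u2) forces u2 = 1.
Unit clause (~u3) forces u3 = 0.
Unit clause (u1) forces u1 = 1.
Now (~u1) is unsatisfied and unit — conflict.
So every satisfying assignment has u4 = False.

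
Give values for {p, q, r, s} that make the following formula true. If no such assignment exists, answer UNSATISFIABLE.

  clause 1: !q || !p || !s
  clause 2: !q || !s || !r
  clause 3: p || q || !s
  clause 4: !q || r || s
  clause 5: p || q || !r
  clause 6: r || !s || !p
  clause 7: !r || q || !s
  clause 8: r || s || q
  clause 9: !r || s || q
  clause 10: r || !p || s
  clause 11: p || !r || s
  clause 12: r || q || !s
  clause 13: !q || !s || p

Try q = true.
Try p = true.
Unit clause (!s) forces s = false.
Unit clause (r) forces r = true.
All clauses are satisfied.

p ↦ true, q ↦ true, r ↦ true, s ↦ false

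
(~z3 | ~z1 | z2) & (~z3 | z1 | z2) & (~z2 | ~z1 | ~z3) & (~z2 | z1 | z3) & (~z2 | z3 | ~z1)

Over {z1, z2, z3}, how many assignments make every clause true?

There are 2^3 = 8 truth assignments over (z1, z2, z3).
Check each against the 5 clauses (columns in the order z1, z2, z3):
  F F F  ✓ satisfies all
  F F T  ✗ fails (~z3 | z1 | z2)
  F T F  ✗ fails (~z2 | z1 | z3)
  F T T  ✓ satisfies all
  T F F  ✓ satisfies all
  T F T  ✗ fails (~z3 | ~z1 | z2)
  T T F  ✗ fails (~z2 | z3 | ~z1)
  T T T  ✗ fails (~z2 | ~z1 | ~z3)
3 of the 8 rows are models.

3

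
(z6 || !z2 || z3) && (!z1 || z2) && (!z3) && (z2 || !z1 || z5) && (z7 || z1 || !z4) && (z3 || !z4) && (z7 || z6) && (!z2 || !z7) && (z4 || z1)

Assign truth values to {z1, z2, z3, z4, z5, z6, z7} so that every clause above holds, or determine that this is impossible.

Unit clause (!z3) forces z3 = false.
Unit clause (!z4) forces z4 = false.
Unit clause (z1) forces z1 = true.
Unit clause (z2) forces z2 = true.
Unit clause (z6) forces z6 = true.
Unit clause (!z7) forces z7 = false.
No clause remains; z5 is free.

z1: true,  z2: true,  z3: false,  z4: false,  z5: false,  z6: true,  z7: false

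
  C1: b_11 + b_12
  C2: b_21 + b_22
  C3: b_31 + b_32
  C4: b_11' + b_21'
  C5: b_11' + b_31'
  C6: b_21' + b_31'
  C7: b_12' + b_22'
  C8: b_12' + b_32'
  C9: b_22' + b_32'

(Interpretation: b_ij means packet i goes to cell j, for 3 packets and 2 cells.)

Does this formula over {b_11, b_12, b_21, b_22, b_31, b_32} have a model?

No, unsatisfiable

Try b_11 = 1.
The clause (b_21') is unit, so b_21 = 0.
The clause (b_22) is unit, so b_22 = 1.
The clause (b_31') is unit, so b_31 = 0.
The clause (b_32) is unit, so b_32 = 1.
But (b_32') is also a unit clause — contradiction.
That branch fails; take b_11 = 0 instead.
The clause (b_12) is unit, so b_12 = 1.
The clause (b_22') is unit, so b_22 = 0.
The clause (b_21) is unit, so b_21 = 1.
The clause (b_31') is unit, so b_31 = 0.
The clause (b_32) is unit, so b_32 = 1.
But (b_32') is also a unit clause — contradiction.
Both values of b_11 lead to a conflict.
No assignment satisfies every clause.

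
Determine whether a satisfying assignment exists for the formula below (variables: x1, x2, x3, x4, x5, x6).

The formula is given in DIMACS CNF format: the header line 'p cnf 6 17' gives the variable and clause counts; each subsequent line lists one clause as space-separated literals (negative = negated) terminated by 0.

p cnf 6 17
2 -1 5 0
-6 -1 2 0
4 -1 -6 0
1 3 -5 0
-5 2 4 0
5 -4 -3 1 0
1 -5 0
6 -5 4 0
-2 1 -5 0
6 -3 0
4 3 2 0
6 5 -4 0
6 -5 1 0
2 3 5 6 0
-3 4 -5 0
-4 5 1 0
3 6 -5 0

Suppose x1 = True.
Suppose x2 = True.
Suppose x4 = True.
Suppose x6 = True.
All clauses hold; x3, x5 can take either value.
A satisfying assignment: x1=True,  x2=True,  x3=True,  x4=True,  x5=False,  x6=True.

Satisfiable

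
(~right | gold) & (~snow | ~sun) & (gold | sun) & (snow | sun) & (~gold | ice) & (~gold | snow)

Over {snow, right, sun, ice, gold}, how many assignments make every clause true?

There are 2^5 = 32 truth assignments over (snow, right, sun, ice, gold).
Split on snow. With snow = 1, the clauses containing snow are satisfied and ~snow drops from the rest; 2 of the 2^4 = 16 assignments to the other variables satisfy what remains.
With snow = 0, by the same count on the reduced clause set, 2 assignments work.
(One model: snow=F, right=F, sun=T, ice=F, gold=F.)
Total: 2 + 2 = 4.

4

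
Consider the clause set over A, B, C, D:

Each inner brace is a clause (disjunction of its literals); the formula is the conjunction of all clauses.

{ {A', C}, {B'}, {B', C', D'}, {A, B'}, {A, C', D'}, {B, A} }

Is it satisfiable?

From the singleton clause (B'), B = 0.
From the singleton clause (A), A = 1.
From the singleton clause (C), C = 1.
All clauses hold; D can take either value.
A satisfying assignment: A ↦ 1, B ↦ 0, C ↦ 1, D ↦ 1.

Yes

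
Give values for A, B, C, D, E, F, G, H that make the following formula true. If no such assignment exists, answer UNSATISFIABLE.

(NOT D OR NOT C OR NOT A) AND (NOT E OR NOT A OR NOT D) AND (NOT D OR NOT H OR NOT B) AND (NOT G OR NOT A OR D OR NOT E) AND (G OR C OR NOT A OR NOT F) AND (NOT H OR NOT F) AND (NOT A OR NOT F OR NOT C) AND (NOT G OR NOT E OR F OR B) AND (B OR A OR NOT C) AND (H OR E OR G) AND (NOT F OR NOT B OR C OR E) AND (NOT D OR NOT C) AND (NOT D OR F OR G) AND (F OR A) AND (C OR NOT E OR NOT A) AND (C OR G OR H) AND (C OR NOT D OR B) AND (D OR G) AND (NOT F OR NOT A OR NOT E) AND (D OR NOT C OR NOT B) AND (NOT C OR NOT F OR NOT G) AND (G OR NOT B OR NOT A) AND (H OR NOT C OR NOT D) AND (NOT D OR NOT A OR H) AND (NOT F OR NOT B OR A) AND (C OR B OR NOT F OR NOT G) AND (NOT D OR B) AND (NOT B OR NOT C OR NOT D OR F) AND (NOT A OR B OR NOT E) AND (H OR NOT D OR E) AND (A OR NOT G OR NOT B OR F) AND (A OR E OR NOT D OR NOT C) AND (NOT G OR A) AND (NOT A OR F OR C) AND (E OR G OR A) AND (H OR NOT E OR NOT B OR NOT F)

A ↦ true, B ↦ false, C ↦ true, D ↦ false, E ↦ false, F ↦ false, G ↦ true, H ↦ false

Case H = false:
Case E = false:
The clause (G) is unit, so G = true.
The clause (NOT D) is unit, so D = false.
The clause (A) is unit, so A = true.
Case F = false:
The clause (C) is unit, so C = true.
The clause (NOT B) is unit, so B = false.
All clauses are satisfied.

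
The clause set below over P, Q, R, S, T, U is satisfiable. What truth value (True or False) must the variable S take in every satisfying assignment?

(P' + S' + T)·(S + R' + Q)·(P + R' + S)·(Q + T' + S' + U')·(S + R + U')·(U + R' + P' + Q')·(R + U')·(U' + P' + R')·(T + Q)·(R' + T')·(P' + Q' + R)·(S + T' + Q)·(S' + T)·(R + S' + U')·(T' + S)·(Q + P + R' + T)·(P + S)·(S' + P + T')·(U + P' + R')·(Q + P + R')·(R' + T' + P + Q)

Suppose S = 0.
(T') alone gives T = 0.
(Q) alone gives Q = 1.
(P) alone gives P = 1.
(R) alone gives R = 1.
(U) alone gives U = 1.
But (U') is also a unit clause — contradiction.
So every satisfying assignment has S = True.

True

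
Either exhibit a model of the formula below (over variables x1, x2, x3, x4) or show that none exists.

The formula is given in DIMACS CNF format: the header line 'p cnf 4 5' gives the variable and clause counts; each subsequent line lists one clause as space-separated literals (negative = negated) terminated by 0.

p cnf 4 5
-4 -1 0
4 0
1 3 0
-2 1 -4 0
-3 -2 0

Unit clause (x4) forces x4 = True.
Unit clause (¬x1) forces x1 = False.
Unit clause (x3) forces x3 = True.
Unit clause (¬x2) forces x2 = False.
All clauses are satisfied.

x1: False, x2: False, x3: True, x4: True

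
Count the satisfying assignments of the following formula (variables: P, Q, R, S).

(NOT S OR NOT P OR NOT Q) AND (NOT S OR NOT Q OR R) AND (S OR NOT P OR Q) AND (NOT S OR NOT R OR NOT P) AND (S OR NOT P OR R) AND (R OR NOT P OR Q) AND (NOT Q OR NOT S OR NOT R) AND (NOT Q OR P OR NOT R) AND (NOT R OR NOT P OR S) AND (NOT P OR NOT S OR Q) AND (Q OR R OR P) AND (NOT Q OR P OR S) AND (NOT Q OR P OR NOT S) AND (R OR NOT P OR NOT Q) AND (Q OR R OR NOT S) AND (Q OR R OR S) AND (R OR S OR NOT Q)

There are 2^4 = 16 truth assignments over (P, Q, R, S).
Check each against the 17 clauses (columns in the order P, Q, R, S):
  F F F F  ✗ fails (Q OR R OR P)
  F F F T  ✗ fails (Q OR R OR P)
  F F T F  ✓ satisfies all
  F F T T  ✓ satisfies all
  F T F F  ✗ fails (NOT Q OR P OR S)
  F T F T  ✗ fails (NOT S OR NOT Q OR R)
  F T T F  ✗ fails (NOT Q OR P OR NOT R)
  F T T T  ✗ fails (NOT Q OR NOT S OR NOT R)
  T F F F  ✗ fails (S OR NOT P OR Q)
  T F F T  ✗ fails (R OR NOT P OR Q)
  T F T F  ✗ fails (S OR NOT P OR Q)
  T F T T  ✗ fails (NOT S OR NOT R OR NOT P)
  T T F F  ✗ fails (S OR NOT P OR R)
  T T F T  ✗ fails (NOT S OR NOT P OR NOT Q)
  T T T F  ✗ fails (NOT R OR NOT P OR S)
  T T T T  ✗ fails (NOT S OR NOT P OR NOT Q)
2 of the 16 rows are models.

2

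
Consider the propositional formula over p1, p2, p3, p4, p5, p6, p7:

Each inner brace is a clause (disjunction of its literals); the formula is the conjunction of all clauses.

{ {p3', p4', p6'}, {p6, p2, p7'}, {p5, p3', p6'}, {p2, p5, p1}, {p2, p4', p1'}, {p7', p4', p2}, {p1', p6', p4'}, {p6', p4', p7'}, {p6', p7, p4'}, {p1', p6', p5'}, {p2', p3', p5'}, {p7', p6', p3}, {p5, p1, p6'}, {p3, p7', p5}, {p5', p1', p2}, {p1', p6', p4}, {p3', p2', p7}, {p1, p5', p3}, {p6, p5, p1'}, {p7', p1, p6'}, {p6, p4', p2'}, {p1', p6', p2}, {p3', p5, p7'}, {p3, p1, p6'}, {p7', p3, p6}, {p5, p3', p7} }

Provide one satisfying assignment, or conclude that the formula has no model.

Branch on p3: set p3 = 1.
Branch on p4: set p4 = 0.
Branch on p5: set p5 = 1.
The clause (p2') is unit, so p2 = 0.
The clause (p1') is unit, so p1 = 0.
Branch on p6: set p6 = 1.
The clause (p7') is unit, so p7 = 0.
This assignment satisfies each clause.

p1=0, p2=0, p3=1, p4=0, p5=1, p6=1, p7=0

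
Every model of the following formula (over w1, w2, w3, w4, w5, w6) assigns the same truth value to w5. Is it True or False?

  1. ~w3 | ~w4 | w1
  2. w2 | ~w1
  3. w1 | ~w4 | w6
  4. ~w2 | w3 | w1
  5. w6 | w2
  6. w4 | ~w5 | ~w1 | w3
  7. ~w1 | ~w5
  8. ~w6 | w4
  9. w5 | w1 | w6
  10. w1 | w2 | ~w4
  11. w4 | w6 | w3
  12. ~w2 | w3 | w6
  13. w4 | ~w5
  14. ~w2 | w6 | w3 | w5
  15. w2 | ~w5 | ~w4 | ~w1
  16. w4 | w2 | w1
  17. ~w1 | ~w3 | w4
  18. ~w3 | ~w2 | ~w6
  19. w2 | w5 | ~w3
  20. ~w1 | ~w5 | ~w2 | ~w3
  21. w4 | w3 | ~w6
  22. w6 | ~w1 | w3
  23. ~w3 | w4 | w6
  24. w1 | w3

Suppose w5 = 1.
From the singleton clause (~w1), w1 = 0.
From the singleton clause (w4), w4 = 1.
From the singleton clause (~w3), w3 = 0.
Now (w3) is unsatisfied and unit — conflict.
So every satisfying assignment has w5 = False.

False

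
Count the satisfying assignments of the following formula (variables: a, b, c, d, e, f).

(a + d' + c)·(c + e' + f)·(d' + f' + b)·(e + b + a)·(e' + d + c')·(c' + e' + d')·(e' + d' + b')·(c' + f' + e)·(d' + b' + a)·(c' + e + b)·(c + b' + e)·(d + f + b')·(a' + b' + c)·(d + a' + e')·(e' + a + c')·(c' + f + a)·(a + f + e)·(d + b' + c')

There are 2^6 = 64 truth assignments over (a, b, c, d, e, f).
Split on f. With f = 1, the clauses containing f are satisfied and f' drops from the rest; 3 of the 2^5 = 32 assignments to the other variables satisfy what remains.
With f = 0, by the same count on the reduced clause set, 3 assignments work.
(One model: a=F, b=F, c=F, d=F, e=T, f=T.)
Total: 3 + 3 = 6.

6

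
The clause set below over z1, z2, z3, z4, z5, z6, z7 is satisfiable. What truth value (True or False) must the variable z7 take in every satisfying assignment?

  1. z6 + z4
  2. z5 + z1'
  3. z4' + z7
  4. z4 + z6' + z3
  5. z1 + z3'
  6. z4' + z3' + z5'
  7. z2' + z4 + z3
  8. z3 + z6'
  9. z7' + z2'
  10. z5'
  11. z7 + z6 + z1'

True

Suppose z7 = 0.
The clause (z4') is unit, so z4 = 0.
The clause (z6) is unit, so z6 = 1.
The clause (z3) is unit, so z3 = 1.
The clause (z1) is unit, so z1 = 1.
The clause (z5) is unit, so z5 = 1.
That conflicts with the unit clause (z5').
So every satisfying assignment has z7 = True.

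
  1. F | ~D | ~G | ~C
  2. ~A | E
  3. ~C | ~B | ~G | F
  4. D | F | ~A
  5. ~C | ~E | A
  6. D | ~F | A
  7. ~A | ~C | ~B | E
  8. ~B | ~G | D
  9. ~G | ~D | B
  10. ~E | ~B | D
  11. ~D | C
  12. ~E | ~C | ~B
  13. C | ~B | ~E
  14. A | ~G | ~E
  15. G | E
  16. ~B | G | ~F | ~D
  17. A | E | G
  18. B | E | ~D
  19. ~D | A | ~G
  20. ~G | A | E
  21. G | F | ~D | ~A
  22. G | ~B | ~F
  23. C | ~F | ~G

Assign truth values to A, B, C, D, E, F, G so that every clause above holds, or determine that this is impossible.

A: 1,  B: 0,  C: 1,  D: 0,  E: 1,  F: 1,  G: 1

Case A = 1:
Unit clause (E) forces E = 1.
Case D = 0:
Unit clause (F) forces F = 1.
Unit clause (~B) forces B = 0.
Case C = 1:
No clause remains; G is free.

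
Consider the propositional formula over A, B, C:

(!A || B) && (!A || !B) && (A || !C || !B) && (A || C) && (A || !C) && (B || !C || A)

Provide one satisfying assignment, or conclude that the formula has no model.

UNSATISFIABLE

Branch on A: set A = false.
The clause (C) is unit, so C = true.
Now (!C) is unsatisfied and unit — conflict.
Undo A and try A = true.
The clause (B) is unit, so B = true.
Now (!B) is unsatisfied and unit — conflict.
Neither A = true nor A = false works.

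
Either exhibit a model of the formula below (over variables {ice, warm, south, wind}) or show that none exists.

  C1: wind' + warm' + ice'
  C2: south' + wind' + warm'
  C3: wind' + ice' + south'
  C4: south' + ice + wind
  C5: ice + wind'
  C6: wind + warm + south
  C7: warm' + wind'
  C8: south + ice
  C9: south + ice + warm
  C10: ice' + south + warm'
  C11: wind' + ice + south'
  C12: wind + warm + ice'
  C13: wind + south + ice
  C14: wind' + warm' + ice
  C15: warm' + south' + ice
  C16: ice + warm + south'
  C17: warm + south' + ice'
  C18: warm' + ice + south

ice: 1,  warm: 0,  south: 0,  wind: 1

Case ice = 1:
Case wind = 1:
Unit clause (warm') forces warm = 0.
Unit clause (south') forces south = 0.
All clauses are satisfied.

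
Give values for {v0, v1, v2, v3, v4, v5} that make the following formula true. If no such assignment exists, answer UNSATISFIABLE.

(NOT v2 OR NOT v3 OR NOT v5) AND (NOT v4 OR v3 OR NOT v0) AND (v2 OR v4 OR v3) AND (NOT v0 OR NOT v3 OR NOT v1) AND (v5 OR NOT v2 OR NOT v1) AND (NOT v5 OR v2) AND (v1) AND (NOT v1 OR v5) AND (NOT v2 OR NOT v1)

UNSATISFIABLE

Unit clause (v1) forces v1 = true.
Unit clause (v5) forces v5 = true.
Unit clause (v2) forces v2 = true.
But (NOT v2) is also a unit clause — contradiction.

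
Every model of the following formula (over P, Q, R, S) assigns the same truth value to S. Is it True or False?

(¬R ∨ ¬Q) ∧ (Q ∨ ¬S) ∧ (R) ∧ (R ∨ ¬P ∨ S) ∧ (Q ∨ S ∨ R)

False

Suppose S = True.
(Q) alone gives Q = True.
(¬R) alone gives R = False.
Now (R) is unsatisfied and unit — conflict.
So every satisfying assignment has S = False.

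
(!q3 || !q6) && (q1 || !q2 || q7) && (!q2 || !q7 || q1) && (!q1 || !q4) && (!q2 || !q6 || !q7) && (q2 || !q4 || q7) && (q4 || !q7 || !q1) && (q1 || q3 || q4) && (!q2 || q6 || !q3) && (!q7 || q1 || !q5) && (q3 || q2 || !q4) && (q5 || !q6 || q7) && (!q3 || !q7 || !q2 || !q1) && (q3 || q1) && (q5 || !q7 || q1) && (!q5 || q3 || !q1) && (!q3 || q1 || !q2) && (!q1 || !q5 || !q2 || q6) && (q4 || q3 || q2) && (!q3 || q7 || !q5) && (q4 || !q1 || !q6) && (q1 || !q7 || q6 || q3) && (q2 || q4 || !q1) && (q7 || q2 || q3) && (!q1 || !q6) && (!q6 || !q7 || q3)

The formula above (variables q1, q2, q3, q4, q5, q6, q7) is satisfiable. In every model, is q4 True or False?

False

Suppose q4 = true.
From the singleton clause (!q1), q1 = false.
From the singleton clause (q3), q3 = true.
From the singleton clause (!q6), q6 = false.
From the singleton clause (!q2), q2 = false.
From the singleton clause (q7), q7 = true.
From the singleton clause (!q5), q5 = false.
That conflicts with the unit clause (q5).
So every satisfying assignment has q4 = False.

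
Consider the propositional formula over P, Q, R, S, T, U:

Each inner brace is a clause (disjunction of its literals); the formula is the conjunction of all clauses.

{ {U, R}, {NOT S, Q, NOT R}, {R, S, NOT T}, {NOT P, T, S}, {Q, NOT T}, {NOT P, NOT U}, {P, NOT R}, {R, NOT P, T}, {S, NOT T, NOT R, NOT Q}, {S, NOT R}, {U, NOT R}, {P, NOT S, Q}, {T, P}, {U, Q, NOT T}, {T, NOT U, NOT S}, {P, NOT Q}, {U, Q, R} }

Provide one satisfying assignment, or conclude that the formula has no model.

UNSATISFIABLE

Suppose U = true.
(NOT P) alone gives P = false.
(NOT R) alone gives R = false.
(T) alone gives T = true.
(S) alone gives S = true.
(Q) alone gives Q = true.
But (NOT Q) is also a unit clause — contradiction.
Backtrack on U: now try U = false.
(R) alone gives R = true.
But (NOT R) is also a unit clause — contradiction.
Both values of U lead to a conflict.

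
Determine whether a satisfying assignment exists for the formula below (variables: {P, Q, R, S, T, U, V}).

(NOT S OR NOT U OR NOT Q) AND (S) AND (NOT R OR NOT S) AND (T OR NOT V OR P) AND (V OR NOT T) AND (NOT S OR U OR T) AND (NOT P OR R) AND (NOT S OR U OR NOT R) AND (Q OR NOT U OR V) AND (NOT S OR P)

Unit clause (S) forces S = true.
Unit clause (NOT R) forces R = false.
Unit clause (NOT P) forces P = false.
That conflicts with the unit clause (P).
No assignment satisfies every clause.

No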